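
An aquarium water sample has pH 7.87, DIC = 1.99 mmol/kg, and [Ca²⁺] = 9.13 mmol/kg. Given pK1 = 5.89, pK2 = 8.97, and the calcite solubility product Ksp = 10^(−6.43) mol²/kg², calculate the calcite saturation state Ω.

Ω = 3.56

α₂ = 1 / (1 + [H⁺]/K2 + [H⁺]²/(K1K2)) = 1 / (1 + 10^+1.10 + 10^-0.88)
   = 1 / (1 + 12.589 + 0.13183) = 1/13.721 = 0.07288
[CO3²⁻] = α₂ × DIC = 0.07288 × 1.99 = 0.1450 mmol/kg
Ksp = 10^(−6.43) = 3.715×10^-7
Ω = [Ca²⁺][CO3²⁻]/Ksp = (9.13×10^-3)(1.450×10^-4) / 3.715×10^-7 = 3.56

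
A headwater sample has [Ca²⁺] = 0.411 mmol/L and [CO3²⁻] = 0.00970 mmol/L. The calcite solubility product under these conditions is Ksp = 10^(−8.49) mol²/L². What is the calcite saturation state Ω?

Ksp = 10^(−8.49) = 3.236×10^-9
Ω = [Ca²⁺][CO3²⁻]/Ksp = (0.411×10^-3)(0.00970×10^-3) / 3.236×10^-9 = 1.23

Ω = 1.23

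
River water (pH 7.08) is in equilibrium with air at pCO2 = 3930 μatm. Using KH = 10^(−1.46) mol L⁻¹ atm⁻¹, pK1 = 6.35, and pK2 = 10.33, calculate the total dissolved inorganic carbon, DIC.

[CO2*] = KH · pCO2 = 10^(−1.46) × 3930×10^-6 = 1.363×10^-4 mol/L
α₀ = 1/(1 + K1/[H⁺] + K1K2/[H⁺]²) = 1/(1 + 10^+0.73 + 10^-2.52) = 0.1569
DIC = [CO2*]/α₀ = 1.363×10^-4 / 0.1569 = 0.868 mmol/L

DIC = 0.868 mmol/L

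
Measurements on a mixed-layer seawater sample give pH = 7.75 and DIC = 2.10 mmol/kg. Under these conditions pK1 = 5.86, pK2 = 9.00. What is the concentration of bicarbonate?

α₁ = 1 / (1 + [H⁺]/K1 + K2/[H⁺]) = 1 / (1 + 10^-1.89 + 10^-1.25)
   = 1 / (1 + 0.012882 + 0.056234) = 1/1.0691 = 0.9354
[HCO3⁻] = α₁ × DIC = 0.9354 × 2.10 = 1.96 mmol/kg

[HCO3⁻] = 1.96 mmol/kg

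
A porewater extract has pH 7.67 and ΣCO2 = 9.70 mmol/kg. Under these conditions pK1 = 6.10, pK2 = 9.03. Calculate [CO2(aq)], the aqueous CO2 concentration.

[CO2*] = 0.244 mmol/kg

α₀ = 1 / (1 + K1/[H⁺] + K1K2/[H⁺]²) = 1 / (1 + 10^+1.57 + 10^+0.21)
   = 1 / (1 + 37.154 + 1.6218) = 1/39.775 = 0.02514
[CO2*] = α₀ × DIC = 0.02514 × 9.70 = 0.244 mmol/kg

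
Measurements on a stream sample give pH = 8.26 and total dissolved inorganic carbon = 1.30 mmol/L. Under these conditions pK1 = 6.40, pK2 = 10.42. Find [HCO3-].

α₁ = 1 / (1 + [H⁺]/K1 + K2/[H⁺]) = 1 / (1 + 10^-1.86 + 10^-2.16)
   = 1 / (1 + 0.013804 + 0.0069183) = 1/1.0207 = 0.9797
[HCO3⁻] = α₁ × DIC = 0.9797 × 1.30 = 1.27 mmol/L

[HCO3⁻] = 1.27 mmol/L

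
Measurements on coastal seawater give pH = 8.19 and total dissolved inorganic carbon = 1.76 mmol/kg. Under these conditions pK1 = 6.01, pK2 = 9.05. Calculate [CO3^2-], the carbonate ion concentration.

[CO3²⁻] = 0.212 mmol/kg

α₂ = 1 / (1 + [H⁺]/K2 + [H⁺]²/(K1K2)) = 1 / (1 + 10^+0.86 + 10^-1.32)
   = 1 / (1 + 7.2444 + 0.047863) = 1/8.2922 = 0.1206
[CO3²⁻] = α₂ × DIC = 0.1206 × 1.76 = 0.212 mmol/kg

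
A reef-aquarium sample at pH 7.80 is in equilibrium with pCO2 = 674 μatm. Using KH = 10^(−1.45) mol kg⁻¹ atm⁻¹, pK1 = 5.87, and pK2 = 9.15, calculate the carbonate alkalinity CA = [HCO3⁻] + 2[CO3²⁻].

CA = 2.22 mmol/kg

[CO2*] = KH · pCO2 = 10^(−1.45) × 674×10^-6 = 2.391×10^-5 mol/kg
α₀ = 1/(1 + K1/[H⁺] + K1K2/[H⁺]²) = 1/(1 + 10^+1.93 + 10^+0.58) = 0.01112
DIC = [CO2*]/α₀ = 2.391×10^-5 / 0.01112 = 2.150 mmol/kg
CA = (α₁ + 2α₂)·DIC = (0.9466 + 2×0.04228) × 2.150 = 2.22 mmol/kg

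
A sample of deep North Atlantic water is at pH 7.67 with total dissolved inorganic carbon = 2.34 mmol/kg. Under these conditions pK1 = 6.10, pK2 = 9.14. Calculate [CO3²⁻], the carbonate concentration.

α₂ = 1 / (1 + [H⁺]/K2 + [H⁺]²/(K1K2)) = 1 / (1 + 10^+1.47 + 10^-0.10)
   = 1 / (1 + 29.512 + 0.79433) = 1/31.306 = 0.03194
[CO3²⁻] = α₂ × DIC = 0.03194 × 2.34 = 0.0747 mmol/kg

[CO3²⁻] = 0.0747 mmol/kg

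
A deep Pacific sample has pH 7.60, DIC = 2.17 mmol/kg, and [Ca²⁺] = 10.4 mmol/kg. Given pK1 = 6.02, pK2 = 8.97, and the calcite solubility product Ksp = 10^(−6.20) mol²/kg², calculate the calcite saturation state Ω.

α₂ = 1 / (1 + [H⁺]/K2 + [H⁺]²/(K1K2)) = 1 / (1 + 10^+1.37 + 10^-0.21)
   = 1 / (1 + 23.442 + 0.61660) = 1/25.059 = 0.03991
[CO3²⁻] = α₂ × DIC = 0.03991 × 2.17 = 0.08660 mmol/kg
Ksp = 10^(−6.20) = 6.310×10^-7
Ω = [Ca²⁺][CO3²⁻]/Ksp = (10.4×10^-3)(8.660×10^-5) / 6.310×10^-7 = 1.43

Ω = 1.43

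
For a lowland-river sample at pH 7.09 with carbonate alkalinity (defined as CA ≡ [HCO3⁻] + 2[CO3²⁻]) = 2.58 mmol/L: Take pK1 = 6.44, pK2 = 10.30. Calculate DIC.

DIC = 3.16 mmol/L

CA = [HCO3⁻] + 2[CO3²⁻] = (α₁ + 2α₂)·DIC
At pH 7.09: [H⁺]/K1 = 10^-0.65 = 0.22387, K2/[H⁺] = 10^-3.21 = 0.00061660
α₁ = 1/(1 + 0.22387 + 0.00061660) = 1/1.2245 = 0.8167; α₂ = α₁·K2/[H⁺] = 0.0005036
α₁ + 2α₂ = 0.8177
DIC = CA / (α₁ + 2α₂) = 2.58 / 0.8177 = 3.16 mmol/L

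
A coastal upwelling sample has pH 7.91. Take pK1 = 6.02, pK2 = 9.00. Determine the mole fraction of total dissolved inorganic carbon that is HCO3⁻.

α₁ = 1 / (1 + [H⁺]/K1 + K2/[H⁺]) = 1 / (1 + 10^-1.89 + 10^-1.09)
   = 1 / (1 + 0.012882 + 0.081283) = 1/1.0942 = 0.9139

α₁ = 0.914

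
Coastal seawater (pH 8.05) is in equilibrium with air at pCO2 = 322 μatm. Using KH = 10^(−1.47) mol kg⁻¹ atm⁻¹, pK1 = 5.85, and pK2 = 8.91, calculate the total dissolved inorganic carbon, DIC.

DIC = 1.98 mmol/kg

[CO2*] = KH · pCO2 = 10^(−1.47) × 322×10^-6 = 1.091×10^-5 mol/kg
α₀ = 1/(1 + K1/[H⁺] + K1K2/[H⁺]²) = 1/(1 + 10^+2.20 + 10^+1.34) = 0.005514
DIC = [CO2*]/α₀ = 1.091×10^-5 / 0.005514 = 1.98 mmol/kg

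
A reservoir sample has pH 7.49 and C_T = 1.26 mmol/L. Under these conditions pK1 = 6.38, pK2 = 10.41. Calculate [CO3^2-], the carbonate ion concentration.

[CO3²⁻] = 1.40 μmol/L

α₂ = 1 / (1 + [H⁺]/K2 + [H⁺]²/(K1K2)) = 1 / (1 + 10^+2.92 + 10^+1.81)
   = 1 / (1 + 831.76 + 64.565) = 1/897.33 = 0.001114
[CO3²⁻] = α₂ × DIC = 0.001114 × 1.26 = 0.00140 mmol/L = 1.40 μmol/L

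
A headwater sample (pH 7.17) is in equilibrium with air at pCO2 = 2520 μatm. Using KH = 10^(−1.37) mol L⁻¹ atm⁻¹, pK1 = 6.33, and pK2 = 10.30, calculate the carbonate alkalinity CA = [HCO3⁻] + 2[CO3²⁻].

[CO2*] = KH · pCO2 = 10^(−1.37) × 2520×10^-6 = 1.075×10^-4 mol/L
α₀ = 1/(1 + K1/[H⁺] + K1K2/[H⁺]²) = 1/(1 + 10^+0.84 + 10^-2.29) = 0.1262
DIC = [CO2*]/α₀ = 1.075×10^-4 / 0.1262 = 0.8518 mmol/L
CA = (α₁ + 2α₂)·DIC = (0.8731 + 2×0.0006473) × 0.8518 = 0.745 mmol/L

CA = 0.745 mmol/L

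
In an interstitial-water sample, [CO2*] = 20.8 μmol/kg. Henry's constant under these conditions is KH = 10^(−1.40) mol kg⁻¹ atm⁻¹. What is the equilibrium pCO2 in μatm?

pCO2 = 522 μatm

KH = 10^(−1.40) = 3.981×10^-2 mol kg⁻¹ atm⁻¹
pCO2 = [CO2*]/KH = 20.8×10^-6 / 3.981×10^-2 = 5.22×10^-4 atm = 522 μatm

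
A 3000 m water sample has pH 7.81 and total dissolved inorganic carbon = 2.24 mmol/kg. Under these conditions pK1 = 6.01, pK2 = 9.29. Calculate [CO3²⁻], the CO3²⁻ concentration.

[CO3²⁻] = 0.0707 mmol/kg

α₂ = 1 / (1 + [H⁺]/K2 + [H⁺]²/(K1K2)) = 1 / (1 + 10^+1.48 + 10^-0.32)
   = 1 / (1 + 30.200 + 0.47863) = 1/31.678 = 0.03157
[CO3²⁻] = α₂ × DIC = 0.03157 × 2.24 = 0.0707 mmol/kg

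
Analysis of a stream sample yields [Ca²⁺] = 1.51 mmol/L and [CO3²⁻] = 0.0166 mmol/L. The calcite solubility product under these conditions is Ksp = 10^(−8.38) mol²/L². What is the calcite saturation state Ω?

Ω = 6.01

Ksp = 10^(−8.38) = 4.169×10^-9
Ω = [Ca²⁺][CO3²⁻]/Ksp = (1.51×10^-3)(0.0166×10^-3) / 4.169×10^-9 = 6.01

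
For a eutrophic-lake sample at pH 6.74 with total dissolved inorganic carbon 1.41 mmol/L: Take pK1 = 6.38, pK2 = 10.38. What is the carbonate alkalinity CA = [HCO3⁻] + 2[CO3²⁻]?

CA = 0.982 mmol/L

CA = [HCO3⁻] + 2[CO3²⁻] = (α₁ + 2α₂)·DIC
At pH 6.74: [H⁺]/K1 = 10^-0.36 = 0.43652, K2/[H⁺] = 10^-3.64 = 0.00022909
α₁ = 1/(1 + 0.43652 + 0.00022909) = 1/1.4367 = 0.6960; α₂ = α₁·K2/[H⁺] = 0.0001594
α₁ + 2α₂ = 0.6963
CA = 0.6963 × 1.41 = 0.982 mmol/L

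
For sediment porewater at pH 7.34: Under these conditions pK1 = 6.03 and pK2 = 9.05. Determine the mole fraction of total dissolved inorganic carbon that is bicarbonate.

α₁ = 0.936

α₁ = 1 / (1 + [H⁺]/K1 + K2/[H⁺]) = 1 / (1 + 10^-1.31 + 10^-1.71)
   = 1 / (1 + 0.048978 + 0.019498) = 1/1.0685 = 0.9359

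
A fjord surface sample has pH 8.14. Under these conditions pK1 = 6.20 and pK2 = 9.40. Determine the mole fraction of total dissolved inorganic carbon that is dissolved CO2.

α₀ = 1 / (1 + K1/[H⁺] + K1K2/[H⁺]²) = 1 / (1 + 10^+1.94 + 10^+0.68)
   = 1 / (1 + 87.096 + 4.7863) = 1/92.883 = 0.01077

α₀ = 0.0108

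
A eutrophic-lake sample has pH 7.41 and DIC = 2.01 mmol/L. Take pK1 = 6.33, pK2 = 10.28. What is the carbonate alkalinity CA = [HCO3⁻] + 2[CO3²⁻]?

CA = 1.86 mmol/L

CA = [HCO3⁻] + 2[CO3²⁻] = (α₁ + 2α₂)·DIC
At pH 7.41: [H⁺]/K1 = 10^-1.08 = 0.083176, K2/[H⁺] = 10^-2.87 = 0.0013490
α₁ = 1/(1 + 0.083176 + 0.0013490) = 1/1.0845 = 0.9221; α₂ = α₁·K2/[H⁺] = 0.001244
α₁ + 2α₂ = 0.9246
CA = 0.9246 × 2.01 = 1.86 mmol/L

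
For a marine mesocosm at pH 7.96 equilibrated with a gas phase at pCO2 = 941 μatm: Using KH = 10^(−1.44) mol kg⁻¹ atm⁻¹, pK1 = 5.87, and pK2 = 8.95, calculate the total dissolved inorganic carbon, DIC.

DIC = 4.67 mmol/kg

[CO2*] = KH · pCO2 = 10^(−1.44) × 941×10^-6 = 3.417×10^-5 mol/kg
α₀ = 1/(1 + K1/[H⁺] + K1K2/[H⁺]²) = 1/(1 + 10^+2.09 + 10^+1.10) = 0.007320
DIC = [CO2*]/α₀ = 3.417×10^-5 / 0.007320 = 4.67 mmol/kg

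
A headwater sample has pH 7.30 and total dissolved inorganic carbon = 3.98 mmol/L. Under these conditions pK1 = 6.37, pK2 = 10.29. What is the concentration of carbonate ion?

[CO3²⁻] = 3.64 μmol/L

α₂ = 1 / (1 + [H⁺]/K2 + [H⁺]²/(K1K2)) = 1 / (1 + 10^+2.99 + 10^+2.06)
   = 1 / (1 + 977.24 + 114.82) = 1/1093.1 = 0.0009149
[CO3²⁻] = α₂ × DIC = 0.0009149 × 3.98 = 0.00364 mmol/L = 3.64 μmol/L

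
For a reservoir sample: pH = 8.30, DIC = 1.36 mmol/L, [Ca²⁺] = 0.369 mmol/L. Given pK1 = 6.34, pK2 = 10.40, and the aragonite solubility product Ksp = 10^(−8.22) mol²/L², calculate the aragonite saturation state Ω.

Ω = 0.649

α₂ = 1 / (1 + [H⁺]/K2 + [H⁺]²/(K1K2)) = 1 / (1 + 10^+2.10 + 10^+0.14)
   = 1 / (1 + 125.89 + 1.3804) = 1/128.27 = 0.007796
[CO3²⁻] = α₂ × DIC = 0.007796 × 1.36 = 0.01060 mmol/L = 10.60 μmol/L
Ksp = 10^(−8.22) = 6.026×10^-9
Ω = [Ca²⁺][CO3²⁻]/Ksp = (0.369×10^-3)(1.060×10^-5) / 6.026×10^-9 = 0.649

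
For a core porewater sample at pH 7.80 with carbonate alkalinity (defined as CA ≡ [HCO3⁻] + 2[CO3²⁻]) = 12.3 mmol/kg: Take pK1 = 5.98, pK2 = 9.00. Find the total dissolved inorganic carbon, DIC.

DIC = 11.8 mmol/kg

CA = [HCO3⁻] + 2[CO3²⁻] = (α₁ + 2α₂)·DIC
At pH 7.80: [H⁺]/K1 = 10^-1.82 = 0.015136, K2/[H⁺] = 10^-1.20 = 0.063096
α₁ = 1/(1 + 0.015136 + 0.063096) = 1/1.0782 = 0.9274; α₂ = α₁·K2/[H⁺] = 0.05852
α₁ + 2α₂ = 1.0445
DIC = CA / (α₁ + 2α₂) = 12.3 / 1.0445 = 11.8 mmol/kg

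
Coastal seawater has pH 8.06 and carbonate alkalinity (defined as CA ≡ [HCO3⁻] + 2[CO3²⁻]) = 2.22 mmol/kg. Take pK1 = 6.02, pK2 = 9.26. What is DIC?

DIC = 2.11 mmol/kg

CA = [HCO3⁻] + 2[CO3²⁻] = (α₁ + 2α₂)·DIC
At pH 8.06: [H⁺]/K1 = 10^-2.04 = 0.0091201, K2/[H⁺] = 10^-1.20 = 0.063096
α₁ = 1/(1 + 0.0091201 + 0.063096) = 1/1.0722 = 0.9326; α₂ = α₁·K2/[H⁺] = 0.05885
α₁ + 2α₂ = 1.0503
DIC = CA / (α₁ + 2α₂) = 2.22 / 1.0503 = 2.11 mmol/kg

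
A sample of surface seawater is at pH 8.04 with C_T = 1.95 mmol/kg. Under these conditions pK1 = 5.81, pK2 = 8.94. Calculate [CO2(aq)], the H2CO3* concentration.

α₀ = 1 / (1 + K1/[H⁺] + K1K2/[H⁺]²) = 1 / (1 + 10^+2.23 + 10^+1.33)
   = 1 / (1 + 169.82 + 21.380) = 1/192.20 = 0.005203
[CO2*] = α₀ × DIC = 0.005203 × 1.95 = 0.0101 mmol/kg = 10.1 μmol/kg

[CO2*] = 10.1 μmol/kg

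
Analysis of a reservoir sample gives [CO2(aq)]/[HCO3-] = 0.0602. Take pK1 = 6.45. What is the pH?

pH = 7.67

From K1 = [H⁺][HCO3-]/[CO2(aq)]:  pH = pK1 − log₁₀([CO2(aq)]/[HCO3-])
log₁₀(0.0602) = -1.220
pH = 6.45 − (-1.220) = 7.67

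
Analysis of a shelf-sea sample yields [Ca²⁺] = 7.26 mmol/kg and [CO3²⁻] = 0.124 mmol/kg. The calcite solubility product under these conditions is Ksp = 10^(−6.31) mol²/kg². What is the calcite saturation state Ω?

Ω = 1.84

Ksp = 10^(−6.31) = 4.898×10^-7
Ω = [Ca²⁺][CO3²⁻]/Ksp = (7.26×10^-3)(0.124×10^-3) / 4.898×10^-7 = 1.84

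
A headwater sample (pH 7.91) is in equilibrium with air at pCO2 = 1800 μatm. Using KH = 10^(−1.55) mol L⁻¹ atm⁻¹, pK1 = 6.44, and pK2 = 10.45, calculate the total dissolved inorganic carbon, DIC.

DIC = 1.55 mmol/L

[CO2*] = KH · pCO2 = 10^(−1.55) × 1800×10^-6 = 5.073×10^-5 mol/L
α₀ = 1/(1 + K1/[H⁺] + K1K2/[H⁺]²) = 1/(1 + 10^+1.47 + 10^-1.07) = 0.03268
DIC = [CO2*]/α₀ = 5.073×10^-5 / 0.03268 = 1.55 mmol/L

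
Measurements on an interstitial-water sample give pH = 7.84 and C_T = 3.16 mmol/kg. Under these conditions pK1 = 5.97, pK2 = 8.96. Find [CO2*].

[CO2*] = 0.0391 mmol/kg

α₀ = 1 / (1 + K1/[H⁺] + K1K2/[H⁺]²) = 1 / (1 + 10^+1.87 + 10^+0.75)
   = 1 / (1 + 74.131 + 5.6234) = 1/80.754 = 0.01238
[CO2*] = α₀ × DIC = 0.01238 × 3.16 = 0.0391 mmol/kg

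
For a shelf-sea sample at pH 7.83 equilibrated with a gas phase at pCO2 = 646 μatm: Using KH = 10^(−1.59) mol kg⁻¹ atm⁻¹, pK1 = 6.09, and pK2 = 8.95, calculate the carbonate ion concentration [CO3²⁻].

[CO2*] = KH · pCO2 = 10^(−1.59) × 646×10^-6 = 1.660×10^-5 mol/kg
α₀ = 1/(1 + K1/[H⁺] + K1K2/[H⁺]²) = 1/(1 + 10^+1.74 + 10^+0.62) = 0.01663
DIC = [CO2*]/α₀ = 1.660×10^-5 / 0.01663 = 0.9983 mmol/kg
[CO3²⁻] = α₂·DIC; α₂ = 0.06934, so [CO3²⁻] = 0.06934 × 0.9983 = 0.0692 mmol/kg

[CO3²⁻] = 0.0692 mmol/kg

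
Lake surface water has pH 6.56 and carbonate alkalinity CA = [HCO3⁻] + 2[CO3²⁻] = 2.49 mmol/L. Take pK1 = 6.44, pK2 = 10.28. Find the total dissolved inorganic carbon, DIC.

DIC = 4.38 mmol/L

CA = [HCO3⁻] + 2[CO3²⁻] = (α₁ + 2α₂)·DIC
At pH 6.56: [H⁺]/K1 = 10^-0.12 = 0.75858, K2/[H⁺] = 10^-3.72 = 0.00019055
α₁ = 1/(1 + 0.75858 + 0.00019055) = 1/1.7588 = 0.5686; α₂ = α₁·K2/[H⁺] = 0.0001083
α₁ + 2α₂ = 0.5688
DIC = CA / (α₁ + 2α₂) = 2.49 / 0.5688 = 4.38 mmol/L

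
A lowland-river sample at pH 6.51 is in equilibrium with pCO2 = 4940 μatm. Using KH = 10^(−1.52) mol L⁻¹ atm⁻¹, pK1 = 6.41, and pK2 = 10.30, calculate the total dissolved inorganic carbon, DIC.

[CO2*] = KH · pCO2 = 10^(−1.52) × 4940×10^-6 = 1.492×10^-4 mol/L
α₀ = 1/(1 + K1/[H⁺] + K1K2/[H⁺]²) = 1/(1 + 10^+0.10 + 10^-3.69) = 0.4426
DIC = [CO2*]/α₀ = 1.492×10^-4 / 0.4426 = 0.337 mmol/L

DIC = 0.337 mmol/L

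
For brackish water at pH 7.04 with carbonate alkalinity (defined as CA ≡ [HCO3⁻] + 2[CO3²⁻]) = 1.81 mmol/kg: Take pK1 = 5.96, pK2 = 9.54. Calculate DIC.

DIC = 1.95 mmol/kg

CA = [HCO3⁻] + 2[CO3²⁻] = (α₁ + 2α₂)·DIC
At pH 7.04: [H⁺]/K1 = 10^-1.08 = 0.083176, K2/[H⁺] = 10^-2.50 = 0.0031623
α₁ = 1/(1 + 0.083176 + 0.0031623) = 1/1.0863 = 0.9205; α₂ = α₁·K2/[H⁺] = 0.002911
α₁ + 2α₂ = 0.9263
DIC = CA / (α₁ + 2α₂) = 1.81 / 0.9263 = 1.95 mmol/kg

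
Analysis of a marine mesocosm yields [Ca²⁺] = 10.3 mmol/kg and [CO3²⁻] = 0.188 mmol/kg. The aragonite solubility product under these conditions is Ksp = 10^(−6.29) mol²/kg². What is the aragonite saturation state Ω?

Ω = 3.78

Ksp = 10^(−6.29) = 5.129×10^-7
Ω = [Ca²⁺][CO3²⁻]/Ksp = (10.3×10^-3)(0.188×10^-3) / 5.129×10^-7 = 3.78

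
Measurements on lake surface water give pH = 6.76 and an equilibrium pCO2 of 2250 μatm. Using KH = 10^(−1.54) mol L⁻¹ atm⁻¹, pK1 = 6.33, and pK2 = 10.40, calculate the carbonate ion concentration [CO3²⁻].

[CO2*] = KH · pCO2 = 10^(−1.54) × 2250×10^-6 = 6.489×10^-5 mol/L
α₀ = 1/(1 + K1/[H⁺] + K1K2/[H⁺]²) = 1/(1 + 10^+0.43 + 10^-3.21) = 0.2708
DIC = [CO2*]/α₀ = 6.489×10^-5 / 0.2708 = 0.2396 mmol/L
[CO3²⁻] = α₂·DIC; α₂ = 0.0001670, so [CO3²⁻] = 0.0001670 × 0.2396 = 4.00×10^-5 mmol/L = 0.0400 μmol/L

[CO3²⁻] = 0.0400 μmol/L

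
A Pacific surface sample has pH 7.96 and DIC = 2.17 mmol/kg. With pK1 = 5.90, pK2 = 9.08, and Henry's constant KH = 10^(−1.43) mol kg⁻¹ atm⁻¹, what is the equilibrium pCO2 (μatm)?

α₀ = 1 / (1 + K1/[H⁺] + K1K2/[H⁺]²) = 1 / (1 + 10^+2.06 + 10^+0.94)
   = 1 / (1 + 114.82 + 8.7096) = 1/124.52 = 0.008031
[CO2*] = α₀ × DIC = 0.008031 × 2.17 = 0.01743 mmol/kg = 17.43 μmol/kg
pCO2 = [CO2*]/KH = 1.743×10^-5 / 3.715×10^-2 = 469 μatm

pCO2 = 469 μatm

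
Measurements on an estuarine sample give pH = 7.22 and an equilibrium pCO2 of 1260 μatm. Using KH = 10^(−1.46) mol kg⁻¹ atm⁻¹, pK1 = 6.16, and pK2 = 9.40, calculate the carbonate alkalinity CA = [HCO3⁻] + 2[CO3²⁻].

[CO2*] = KH · pCO2 = 10^(−1.46) × 1260×10^-6 = 4.369×10^-5 mol/kg
α₀ = 1/(1 + K1/[H⁺] + K1K2/[H⁺]²) = 1/(1 + 10^+1.06 + 10^-1.12) = 0.07963
DIC = [CO2*]/α₀ = 4.369×10^-5 / 0.07963 = 0.5486 mmol/kg
CA = (α₁ + 2α₂)·DIC = (0.9143 + 2×0.006041) × 0.5486 = 0.508 mmol/kg

CA = 0.508 mmol/kg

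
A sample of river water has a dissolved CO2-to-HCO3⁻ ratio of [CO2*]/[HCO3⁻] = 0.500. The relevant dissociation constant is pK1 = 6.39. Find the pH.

pH = 6.69

From K1 = [H⁺][HCO3⁻]/[CO2*]:  pH = pK1 − log₁₀([CO2*]/[HCO3⁻])
log₁₀(0.500) = -0.301
pH = 6.39 − (-0.301) = 6.69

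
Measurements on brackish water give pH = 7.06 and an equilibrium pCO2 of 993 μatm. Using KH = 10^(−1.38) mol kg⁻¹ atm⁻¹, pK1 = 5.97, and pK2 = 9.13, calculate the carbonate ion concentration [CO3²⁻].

[CO3²⁻] = 4.33 μmol/kg

[CO2*] = KH · pCO2 = 10^(−1.38) × 993×10^-6 = 4.140×10^-5 mol/kg
α₀ = 1/(1 + K1/[H⁺] + K1K2/[H⁺]²) = 1/(1 + 10^+1.09 + 10^-0.98) = 0.07459
DIC = [CO2*]/α₀ = 4.140×10^-5 / 0.07459 = 0.5550 mmol/kg
[CO3²⁻] = α₂·DIC; α₂ = 0.007810, so [CO3²⁻] = 0.007810 × 0.5550 = 0.00433 mmol/kg = 4.33 μmol/kg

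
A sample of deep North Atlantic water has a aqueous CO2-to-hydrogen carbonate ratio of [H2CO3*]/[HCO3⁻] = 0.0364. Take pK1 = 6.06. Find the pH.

From K1 = [H⁺][HCO3⁻]/[H2CO3*]:  pH = pK1 − log₁₀([H2CO3*]/[HCO3⁻])
log₁₀(0.0364) = -1.439
pH = 6.06 − (-1.439) = 7.50

pH = 7.50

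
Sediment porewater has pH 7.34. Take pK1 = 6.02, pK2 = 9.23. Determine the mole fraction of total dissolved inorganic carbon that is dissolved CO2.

α₀ = 1 / (1 + K1/[H⁺] + K1K2/[H⁺]²) = 1 / (1 + 10^+1.32 + 10^-0.57)
   = 1 / (1 + 20.893 + 0.26915) = 1/22.162 = 0.04512

α₀ = 0.0451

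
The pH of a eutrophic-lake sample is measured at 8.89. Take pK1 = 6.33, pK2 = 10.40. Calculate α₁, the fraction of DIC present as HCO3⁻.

α₁ = 0.967

α₁ = 1 / (1 + [H⁺]/K1 + K2/[H⁺]) = 1 / (1 + 10^-2.56 + 10^-1.51)
   = 1 / (1 + 0.0027542 + 0.030903) = 1/1.0337 = 0.9674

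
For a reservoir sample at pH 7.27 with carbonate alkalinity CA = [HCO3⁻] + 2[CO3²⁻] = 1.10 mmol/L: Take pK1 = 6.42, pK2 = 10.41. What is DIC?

DIC = 1.25 mmol/L

CA = [HCO3⁻] + 2[CO3²⁻] = (α₁ + 2α₂)·DIC
At pH 7.27: [H⁺]/K1 = 10^-0.85 = 0.14125, K2/[H⁺] = 10^-3.14 = 0.00072444
α₁ = 1/(1 + 0.14125 + 0.00072444) = 1/1.1420 = 0.8757; α₂ = α₁·K2/[H⁺] = 0.0006344
α₁ + 2α₂ = 0.8769
DIC = CA / (α₁ + 2α₂) = 1.10 / 0.8769 = 1.25 mmol/L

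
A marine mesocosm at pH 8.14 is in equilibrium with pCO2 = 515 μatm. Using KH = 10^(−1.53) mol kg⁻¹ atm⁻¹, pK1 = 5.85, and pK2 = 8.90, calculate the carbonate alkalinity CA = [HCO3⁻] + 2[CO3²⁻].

[CO2*] = KH · pCO2 = 10^(−1.53) × 515×10^-6 = 1.520×10^-5 mol/kg
α₀ = 1/(1 + K1/[H⁺] + K1K2/[H⁺]²) = 1/(1 + 10^+2.29 + 10^+1.53) = 0.004350
DIC = [CO2*]/α₀ = 1.520×10^-5 / 0.004350 = 3.494 mmol/kg
CA = (α₁ + 2α₂)·DIC = (0.8482 + 2×0.1474) × 3.494 = 3.99 mmol/kg

CA = 3.99 mmol/kg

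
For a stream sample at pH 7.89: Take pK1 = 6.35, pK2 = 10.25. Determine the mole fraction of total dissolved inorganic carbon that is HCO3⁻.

α₁ = 0.968

α₁ = 1 / (1 + [H⁺]/K1 + K2/[H⁺]) = 1 / (1 + 10^-1.54 + 10^-2.36)
   = 1 / (1 + 0.028840 + 0.0043652) = 1/1.0332 = 0.9679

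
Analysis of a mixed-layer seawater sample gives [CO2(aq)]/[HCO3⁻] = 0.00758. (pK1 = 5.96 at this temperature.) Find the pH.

pH = 8.08

From K1 = [H⁺][HCO3⁻]/[CO2(aq)]:  pH = pK1 − log₁₀([CO2(aq)]/[HCO3⁻])
log₁₀(0.00758) = -2.120
pH = 5.96 − (-2.120) = 8.08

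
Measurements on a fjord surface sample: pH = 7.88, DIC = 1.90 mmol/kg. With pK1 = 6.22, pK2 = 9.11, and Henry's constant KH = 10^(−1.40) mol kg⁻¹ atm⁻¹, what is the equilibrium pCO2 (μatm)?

pCO2 = 966 μatm

α₀ = 1 / (1 + K1/[H⁺] + K1K2/[H⁺]²) = 1 / (1 + 10^+1.66 + 10^+0.43)
   = 1 / (1 + 45.709 + 2.6915) = 1/49.400 = 0.02024
[CO2*] = α₀ × DIC = 0.02024 × 1.90 = 0.03846 mmol/kg
pCO2 = [CO2*]/KH = 3.846×10^-5 / 3.981×10^-2 = 966 μatm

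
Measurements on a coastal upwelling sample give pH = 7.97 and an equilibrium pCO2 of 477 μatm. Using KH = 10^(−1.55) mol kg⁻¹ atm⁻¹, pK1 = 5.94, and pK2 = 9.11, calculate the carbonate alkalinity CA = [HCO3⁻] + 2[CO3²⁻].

CA = 1.65 mmol/kg

[CO2*] = KH · pCO2 = 10^(−1.55) × 477×10^-6 = 1.344×10^-5 mol/kg
α₀ = 1/(1 + K1/[H⁺] + K1K2/[H⁺]²) = 1/(1 + 10^+2.03 + 10^+0.89) = 0.008627
DIC = [CO2*]/α₀ = 1.344×10^-5 / 0.008627 = 1.558 mmol/kg
CA = (α₁ + 2α₂)·DIC = (0.9244 + 2×0.06697) × 1.558 = 1.65 mmol/kg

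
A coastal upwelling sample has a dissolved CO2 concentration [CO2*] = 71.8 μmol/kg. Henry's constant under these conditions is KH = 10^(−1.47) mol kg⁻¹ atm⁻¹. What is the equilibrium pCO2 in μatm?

KH = 10^(−1.47) = 3.388×10^-2 mol kg⁻¹ atm⁻¹
pCO2 = [CO2*]/KH = 71.8×10^-6 / 3.388×10^-2 = 2.12×10^-3 atm = 2120 μatm

pCO2 = 2120 μatm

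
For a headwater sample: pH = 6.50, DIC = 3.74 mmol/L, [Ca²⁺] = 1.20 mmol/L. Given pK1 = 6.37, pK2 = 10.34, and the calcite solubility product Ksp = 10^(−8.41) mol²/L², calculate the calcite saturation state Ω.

α₂ = 1 / (1 + [H⁺]/K2 + [H⁺]²/(K1K2)) = 1 / (1 + 10^+3.84 + 10^+3.71)
   = 1 / (1 + 6918.3 + 5128.6) = 1/1.2048×10^4 = 8.300×10^-5
[CO3²⁻] = α₂ × DIC = 8.300×10^-5 × 3.74 = 0.0003104 mmol/L = 0.3104 μmol/L
Ksp = 10^(−8.41) = 3.890×10^-9
Ω = [Ca²⁺][CO3²⁻]/Ksp = (1.20×10^-3)(3.104×10^-7) / 3.890×10^-9 = 0.0958

Ω = 0.0958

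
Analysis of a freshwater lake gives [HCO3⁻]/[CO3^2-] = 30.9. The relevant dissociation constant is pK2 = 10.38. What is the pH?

pH = 8.89

From K2 = [H⁺][CO3^2-]/[HCO3⁻]:  pH = pK2 − log₁₀([HCO3⁻]/[CO3^2-])
log₁₀(30.9) = +1.490
pH = 10.38 − (+1.490) = 8.89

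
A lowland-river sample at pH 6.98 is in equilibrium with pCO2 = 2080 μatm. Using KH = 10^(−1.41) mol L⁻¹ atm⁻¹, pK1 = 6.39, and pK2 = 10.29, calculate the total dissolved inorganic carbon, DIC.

DIC = 0.396 mmol/L

[CO2*] = KH · pCO2 = 10^(−1.41) × 2080×10^-6 = 8.092×10^-5 mol/L
α₀ = 1/(1 + K1/[H⁺] + K1K2/[H⁺]²) = 1/(1 + 10^+0.59 + 10^-2.72) = 0.2044
DIC = [CO2*]/α₀ = 8.092×10^-5 / 0.2044 = 0.396 mmol/L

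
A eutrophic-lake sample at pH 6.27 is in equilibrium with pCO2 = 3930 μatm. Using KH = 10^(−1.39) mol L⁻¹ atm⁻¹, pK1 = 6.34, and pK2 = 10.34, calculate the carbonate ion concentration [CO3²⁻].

[CO3²⁻] = 0.0116 μmol/L

[CO2*] = KH · pCO2 = 10^(−1.39) × 3930×10^-6 = 1.601×10^-4 mol/L
α₀ = 1/(1 + K1/[H⁺] + K1K2/[H⁺]²) = 1/(1 + 10^-0.07 + 10^-4.14) = 0.5402
DIC = [CO2*]/α₀ = 1.601×10^-4 / 0.5402 = 0.2964 mmol/L
[CO3²⁻] = α₂·DIC; α₂ = 3.913×10^-5, so [CO3²⁻] = 3.913×10^-5 × 0.2964 = 1.16×10^-5 mmol/L = 0.0116 μmol/L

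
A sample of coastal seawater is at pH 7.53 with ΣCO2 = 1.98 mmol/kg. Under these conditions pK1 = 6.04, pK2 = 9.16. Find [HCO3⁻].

[HCO3⁻] = 1.88 mmol/kg

α₁ = 1 / (1 + [H⁺]/K1 + K2/[H⁺]) = 1 / (1 + 10^-1.49 + 10^-1.63)
   = 1 / (1 + 0.032359 + 0.023442) = 1/1.0558 = 0.9471
[HCO3⁻] = α₁ × DIC = 0.9471 × 1.98 = 1.88 mmol/kg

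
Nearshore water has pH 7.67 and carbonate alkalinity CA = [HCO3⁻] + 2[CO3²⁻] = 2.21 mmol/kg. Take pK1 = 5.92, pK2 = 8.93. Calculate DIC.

CA = [HCO3⁻] + 2[CO3²⁻] = (α₁ + 2α₂)·DIC
At pH 7.67: [H⁺]/K1 = 10^-1.75 = 0.017783, K2/[H⁺] = 10^-1.26 = 0.054954
α₁ = 1/(1 + 0.017783 + 0.054954) = 1/1.0727 = 0.9322; α₂ = α₁·K2/[H⁺] = 0.05123
α₁ + 2α₂ = 1.0347
DIC = CA / (α₁ + 2α₂) = 2.21 / 1.0347 = 2.14 mmol/kg

DIC = 2.14 mmol/kg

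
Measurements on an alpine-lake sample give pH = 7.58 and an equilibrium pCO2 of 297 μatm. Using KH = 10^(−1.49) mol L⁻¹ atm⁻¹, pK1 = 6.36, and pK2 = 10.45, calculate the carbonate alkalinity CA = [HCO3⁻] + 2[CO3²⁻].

CA = 0.160 mmol/L

[CO2*] = KH · pCO2 = 10^(−1.49) × 297×10^-6 = 9.611×10^-6 mol/L
α₀ = 1/(1 + K1/[H⁺] + K1K2/[H⁺]²) = 1/(1 + 10^+1.22 + 10^-1.65) = 0.05676
DIC = [CO2*]/α₀ = 9.611×10^-6 / 0.05676 = 0.1693 mmol/L
CA = (α₁ + 2α₂)·DIC = (0.9420 + 2×0.001271) × 0.1693 = 0.160 mmol/L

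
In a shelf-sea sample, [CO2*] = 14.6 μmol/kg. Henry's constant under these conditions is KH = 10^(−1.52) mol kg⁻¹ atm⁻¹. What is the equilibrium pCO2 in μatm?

pCO2 = 483 μatm

KH = 10^(−1.52) = 3.020×10^-2 mol kg⁻¹ atm⁻¹
pCO2 = [CO2*]/KH = 14.6×10^-6 / 3.020×10^-2 = 4.83×10^-4 atm = 483 μatm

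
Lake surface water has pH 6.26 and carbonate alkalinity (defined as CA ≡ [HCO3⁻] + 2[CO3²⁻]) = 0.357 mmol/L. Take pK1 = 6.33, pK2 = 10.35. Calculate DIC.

CA = [HCO3⁻] + 2[CO3²⁻] = (α₁ + 2α₂)·DIC
At pH 6.26: [H⁺]/K1 = 10^0.07 = 1.1749, K2/[H⁺] = 10^-4.09 = 8.1283×10^-5
α₁ = 1/(1 + 1.1749 + 8.1283×10^-5) = 1/2.1750 = 0.4598; α₂ = α₁·K2/[H⁺] = 3.737×10^-5
α₁ + 2α₂ = 0.4598
DIC = CA / (α₁ + 2α₂) = 0.357 / 0.4598 = 0.776 mmol/L

DIC = 0.776 mmol/L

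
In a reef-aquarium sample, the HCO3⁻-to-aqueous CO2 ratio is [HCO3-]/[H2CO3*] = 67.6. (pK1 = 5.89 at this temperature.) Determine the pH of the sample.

pH = 7.72

From K1 = [H⁺][HCO3-]/[H2CO3*]:  pH = pK1 + log₁₀([HCO3-]/[H2CO3*])
log₁₀(67.6) = +1.830
pH = 5.89 + (+1.830) = 7.72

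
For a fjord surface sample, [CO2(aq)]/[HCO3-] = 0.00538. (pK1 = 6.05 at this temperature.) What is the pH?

pH = 8.32

From K1 = [H⁺][HCO3-]/[CO2(aq)]:  pH = pK1 − log₁₀([CO2(aq)]/[HCO3-])
log₁₀(0.00538) = -2.269
pH = 6.05 − (-2.269) = 8.32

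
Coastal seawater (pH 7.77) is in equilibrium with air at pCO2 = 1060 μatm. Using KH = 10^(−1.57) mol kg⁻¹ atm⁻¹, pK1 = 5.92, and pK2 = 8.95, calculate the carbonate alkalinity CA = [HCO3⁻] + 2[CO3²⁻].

CA = 2.29 mmol/kg

[CO2*] = KH · pCO2 = 10^(−1.57) × 1060×10^-6 = 2.853×10^-5 mol/kg
α₀ = 1/(1 + K1/[H⁺] + K1K2/[H⁺]²) = 1/(1 + 10^+1.85 + 10^+0.67) = 0.01308
DIC = [CO2*]/α₀ = 2.853×10^-5 / 0.01308 = 2.182 mmol/kg
CA = (α₁ + 2α₂)·DIC = (0.9258 + 2×0.06116) × 2.182 = 2.29 mmol/kg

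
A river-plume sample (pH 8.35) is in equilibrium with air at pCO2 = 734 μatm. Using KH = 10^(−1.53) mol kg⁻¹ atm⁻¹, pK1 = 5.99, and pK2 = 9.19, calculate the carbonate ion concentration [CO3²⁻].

[CO2*] = KH · pCO2 = 10^(−1.53) × 734×10^-6 = 2.166×10^-5 mol/kg
α₀ = 1/(1 + K1/[H⁺] + K1K2/[H⁺]²) = 1/(1 + 10^+2.36 + 10^+1.52) = 0.003799
DIC = [CO2*]/α₀ = 2.166×10^-5 / 0.003799 = 5.701 mmol/kg
[CO3²⁻] = α₂·DIC; α₂ = 0.1258, so [CO3²⁻] = 0.1258 × 5.701 = 0.717 mmol/kg

[CO3²⁻] = 0.717 mmol/kg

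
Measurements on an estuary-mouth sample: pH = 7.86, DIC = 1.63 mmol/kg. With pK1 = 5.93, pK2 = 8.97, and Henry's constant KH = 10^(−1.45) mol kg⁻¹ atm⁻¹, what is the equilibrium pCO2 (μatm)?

α₀ = 1 / (1 + K1/[H⁺] + K1K2/[H⁺]²) = 1 / (1 + 10^+1.93 + 10^+0.82)
   = 1 / (1 + 85.114 + 6.6069) = 1/92.721 = 0.01079
[CO2*] = α₀ × DIC = 0.01079 × 1.63 = 0.01758 mmol/kg = 17.58 μmol/kg
pCO2 = [CO2*]/KH = 1.758×10^-5 / 3.548×10^-2 = 495 μatm

pCO2 = 495 μatm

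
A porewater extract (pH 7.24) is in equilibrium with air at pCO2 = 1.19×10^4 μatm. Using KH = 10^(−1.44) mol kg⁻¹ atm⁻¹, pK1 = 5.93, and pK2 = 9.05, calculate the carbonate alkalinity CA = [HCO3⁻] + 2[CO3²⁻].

[CO2*] = KH · pCO2 = 10^(−1.44) × 1.19×10^4×10^-6 = 4.321×10^-4 mol/kg
α₀ = 1/(1 + K1/[H⁺] + K1K2/[H⁺]²) = 1/(1 + 10^+1.31 + 10^-0.50) = 0.04601
DIC = [CO2*]/α₀ = 4.321×10^-4 / 0.04601 = 9.390 mmol/kg
CA = (α₁ + 2α₂)·DIC = (0.9394 + 2×0.01455) × 9.390 = 9.09 mmol/kg

CA = 9.09 mmol/kg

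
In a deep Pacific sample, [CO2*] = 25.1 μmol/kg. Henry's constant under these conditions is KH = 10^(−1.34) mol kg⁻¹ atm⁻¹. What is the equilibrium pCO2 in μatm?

pCO2 = 549 μatm

KH = 10^(−1.34) = 4.571×10^-2 mol kg⁻¹ atm⁻¹
pCO2 = [CO2*]/KH = 25.1×10^-6 / 4.571×10^-2 = 5.49×10^-4 atm = 549 μatm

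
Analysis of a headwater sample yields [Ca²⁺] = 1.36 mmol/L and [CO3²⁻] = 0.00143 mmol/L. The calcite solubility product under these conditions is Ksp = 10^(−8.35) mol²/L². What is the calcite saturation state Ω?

Ω = 0.435

Ksp = 10^(−8.35) = 4.467×10^-9
Ω = [Ca²⁺][CO3²⁻]/Ksp = (1.36×10^-3)(0.00143×10^-3) / 4.467×10^-9 = 0.435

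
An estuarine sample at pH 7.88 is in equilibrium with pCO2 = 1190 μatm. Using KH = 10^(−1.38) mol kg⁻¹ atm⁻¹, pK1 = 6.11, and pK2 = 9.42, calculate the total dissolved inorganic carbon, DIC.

DIC = 3.05 mmol/kg

[CO2*] = KH · pCO2 = 10^(−1.38) × 1190×10^-6 = 4.961×10^-5 mol/kg
α₀ = 1/(1 + K1/[H⁺] + K1K2/[H⁺]²) = 1/(1 + 10^+1.77 + 10^+0.23) = 0.01624
DIC = [CO2*]/α₀ = 4.961×10^-5 / 0.01624 = 3.05 mmol/kg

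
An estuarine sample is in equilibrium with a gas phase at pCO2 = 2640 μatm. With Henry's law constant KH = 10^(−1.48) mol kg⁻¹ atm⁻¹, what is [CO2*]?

KH = 10^(−1.48) = 3.311×10^-2 mol kg⁻¹ atm⁻¹
[CO2*] = KH · pCO2 = 3.311×10^-2 × 2640×10^-6 atm = 8.74×10^-5 mol/kg

[CO2*] = 87.4 μmol/kg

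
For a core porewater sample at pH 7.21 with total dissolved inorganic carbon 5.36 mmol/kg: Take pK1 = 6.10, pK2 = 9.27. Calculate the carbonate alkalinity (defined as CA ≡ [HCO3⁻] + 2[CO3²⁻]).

CA = 5.02 mmol/kg

CA = [HCO3⁻] + 2[CO3²⁻] = (α₁ + 2α₂)·DIC
At pH 7.21: [H⁺]/K1 = 10^-1.11 = 0.077625, K2/[H⁺] = 10^-2.06 = 0.0087096
α₁ = 1/(1 + 0.077625 + 0.0087096) = 1/1.0863 = 0.9205; α₂ = α₁·K2/[H⁺] = 0.008017
α₁ + 2α₂ = 0.9366
CA = 0.9366 × 5.36 = 5.02 mmol/kg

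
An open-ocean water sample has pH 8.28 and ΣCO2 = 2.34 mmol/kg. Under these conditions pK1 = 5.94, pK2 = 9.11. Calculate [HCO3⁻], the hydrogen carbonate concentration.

α₁ = 1 / (1 + [H⁺]/K1 + K2/[H⁺]) = 1 / (1 + 10^-2.34 + 10^-0.83)
   = 1 / (1 + 0.0045709 + 0.14791) = 1/1.1525 = 0.8677
[HCO3⁻] = α₁ × DIC = 0.8677 × 2.34 = 2.03 mmol/kg

[HCO3⁻] = 2.03 mmol/kg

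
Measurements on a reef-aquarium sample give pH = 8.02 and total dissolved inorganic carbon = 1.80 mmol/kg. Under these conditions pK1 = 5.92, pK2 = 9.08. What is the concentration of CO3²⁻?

[CO3²⁻] = 0.143 mmol/kg

α₂ = 1 / (1 + [H⁺]/K2 + [H⁺]²/(K1K2)) = 1 / (1 + 10^+1.06 + 10^-1.04)
   = 1 / (1 + 11.482 + 0.091201) = 1/12.573 = 0.07954
[CO3²⁻] = α₂ × DIC = 0.07954 × 1.80 = 0.143 mmol/kg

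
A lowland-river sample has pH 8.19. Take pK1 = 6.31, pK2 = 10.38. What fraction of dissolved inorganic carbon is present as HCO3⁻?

α₁ = 1 / (1 + [H⁺]/K1 + K2/[H⁺]) = 1 / (1 + 10^-1.88 + 10^-2.19)
   = 1 / (1 + 0.013183 + 0.0064565) = 1/1.0196 = 0.9807

α₁ = 0.981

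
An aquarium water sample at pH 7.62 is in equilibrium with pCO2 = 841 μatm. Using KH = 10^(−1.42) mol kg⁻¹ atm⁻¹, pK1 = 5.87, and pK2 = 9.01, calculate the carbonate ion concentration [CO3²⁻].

[CO2*] = KH · pCO2 = 10^(−1.42) × 841×10^-6 = 3.197×10^-5 mol/kg
α₀ = 1/(1 + K1/[H⁺] + K1K2/[H⁺]²) = 1/(1 + 10^+1.75 + 10^+0.36) = 0.01680
DIC = [CO2*]/α₀ = 3.197×10^-5 / 0.01680 = 1.903 mmol/kg
[CO3²⁻] = α₂·DIC; α₂ = 0.03849, so [CO3²⁻] = 0.03849 × 1.903 = 0.0732 mmol/kg

[CO3²⁻] = 0.0732 mmol/kg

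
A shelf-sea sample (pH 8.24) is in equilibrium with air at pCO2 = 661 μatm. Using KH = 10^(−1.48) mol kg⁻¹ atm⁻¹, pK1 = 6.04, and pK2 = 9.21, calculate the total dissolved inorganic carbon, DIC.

[CO2*] = KH · pCO2 = 10^(−1.48) × 661×10^-6 = 2.189×10^-5 mol/kg
α₀ = 1/(1 + K1/[H⁺] + K1K2/[H⁺]²) = 1/(1 + 10^+2.20 + 10^+1.23) = 0.005667
DIC = [CO2*]/α₀ = 2.189×10^-5 / 0.005667 = 3.86 mmol/kg

DIC = 3.86 mmol/kg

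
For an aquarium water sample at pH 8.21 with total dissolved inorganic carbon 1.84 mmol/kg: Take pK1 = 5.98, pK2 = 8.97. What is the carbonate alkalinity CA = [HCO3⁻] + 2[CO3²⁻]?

CA = 2.10 mmol/kg

CA = [HCO3⁻] + 2[CO3²⁻] = (α₁ + 2α₂)·DIC
At pH 8.21: [H⁺]/K1 = 10^-2.23 = 0.0058884, K2/[H⁺] = 10^-0.76 = 0.17378
α₁ = 1/(1 + 0.0058884 + 0.17378) = 1/1.1797 = 0.8477; α₂ = α₁·K2/[H⁺] = 0.1473
α₁ + 2α₂ = 1.1423
CA = 1.1423 × 1.84 = 2.10 mmol/kg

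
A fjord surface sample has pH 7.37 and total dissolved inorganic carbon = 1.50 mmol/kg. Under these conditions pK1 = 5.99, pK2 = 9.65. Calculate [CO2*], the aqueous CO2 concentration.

α₀ = 1 / (1 + K1/[H⁺] + K1K2/[H⁺]²) = 1 / (1 + 10^+1.38 + 10^-0.90)
   = 1 / (1 + 23.988 + 0.12589) = 1/25.114 = 0.03982
[CO2*] = α₀ × DIC = 0.03982 × 1.50 = 0.0597 mmol/kg

[CO2*] = 0.0597 mmol/kg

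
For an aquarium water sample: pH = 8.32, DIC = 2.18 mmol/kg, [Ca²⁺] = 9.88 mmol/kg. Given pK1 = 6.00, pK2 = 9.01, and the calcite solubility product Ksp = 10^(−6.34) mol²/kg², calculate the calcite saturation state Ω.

α₂ = 1 / (1 + [H⁺]/K2 + [H⁺]²/(K1K2)) = 1 / (1 + 10^+0.69 + 10^-1.63)
   = 1 / (1 + 4.8978 + 0.023442) = 1/5.9212 = 0.1689
[CO3²⁻] = α₂ × DIC = 0.1689 × 2.18 = 0.3682 mmol/kg
Ksp = 10^(−6.34) = 4.571×10^-7
Ω = [Ca²⁺][CO3²⁻]/Ksp = (9.88×10^-3)(3.682×10^-4) / 4.571×10^-7 = 7.96

Ω = 7.96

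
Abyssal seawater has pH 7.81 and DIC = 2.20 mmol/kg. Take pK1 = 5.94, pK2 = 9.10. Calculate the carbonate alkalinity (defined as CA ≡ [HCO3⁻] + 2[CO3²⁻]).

CA = [HCO3⁻] + 2[CO3²⁻] = (α₁ + 2α₂)·DIC
At pH 7.81: [H⁺]/K1 = 10^-1.87 = 0.013490, K2/[H⁺] = 10^-1.29 = 0.051286
α₁ = 1/(1 + 0.013490 + 0.051286) = 1/1.0648 = 0.9392; α₂ = α₁·K2/[H⁺] = 0.04817
α₁ + 2α₂ = 1.0355
CA = 1.0355 × 2.20 = 2.28 mmol/kg

CA = 2.28 mmol/kg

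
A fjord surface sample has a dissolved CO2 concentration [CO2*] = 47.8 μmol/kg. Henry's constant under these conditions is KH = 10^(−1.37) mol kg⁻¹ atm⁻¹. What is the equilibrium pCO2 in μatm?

KH = 10^(−1.37) = 4.266×10^-2 mol kg⁻¹ atm⁻¹
pCO2 = [CO2*]/KH = 47.8×10^-6 / 4.266×10^-2 = 1.12×10^-3 atm = 1120 μatm

pCO2 = 1120 μatm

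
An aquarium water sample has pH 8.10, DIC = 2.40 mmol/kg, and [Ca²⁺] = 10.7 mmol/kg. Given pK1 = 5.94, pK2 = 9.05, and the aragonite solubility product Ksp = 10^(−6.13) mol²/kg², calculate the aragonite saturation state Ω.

Ω = 3.47

α₂ = 1 / (1 + [H⁺]/K2 + [H⁺]²/(K1K2)) = 1 / (1 + 10^+0.95 + 10^-1.21)
   = 1 / (1 + 8.9125 + 0.061660) = 1/9.9742 = 0.1003
[CO3²⁻] = α₂ × DIC = 0.1003 × 2.40 = 0.2406 mmol/kg
Ksp = 10^(−6.13) = 7.413×10^-7
Ω = [Ca²⁺][CO3²⁻]/Ksp = (10.7×10^-3)(2.406×10^-4) / 7.413×10^-7 = 3.47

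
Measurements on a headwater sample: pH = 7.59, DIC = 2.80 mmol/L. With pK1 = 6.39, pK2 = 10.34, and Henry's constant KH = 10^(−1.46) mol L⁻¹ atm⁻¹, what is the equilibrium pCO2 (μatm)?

pCO2 = 4780 μatm

α₀ = 1 / (1 + K1/[H⁺] + K1K2/[H⁺]²) = 1 / (1 + 10^+1.20 + 10^-1.55)
   = 1 / (1 + 15.849 + 0.028184) = 1/16.877 = 0.05925
[CO2*] = α₀ × DIC = 0.05925 × 2.80 = 0.1659 mmol/L
pCO2 = [CO2*]/KH = 1.659×10^-4 / 3.467×10^-2 = 4780 μatm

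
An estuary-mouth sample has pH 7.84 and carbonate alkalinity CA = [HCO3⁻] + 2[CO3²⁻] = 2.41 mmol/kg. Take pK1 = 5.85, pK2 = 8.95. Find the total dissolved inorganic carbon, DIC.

CA = [HCO3⁻] + 2[CO3²⁻] = (α₁ + 2α₂)·DIC
At pH 7.84: [H⁺]/K1 = 10^-1.99 = 0.010233, K2/[H⁺] = 10^-1.11 = 0.077625
α₁ = 1/(1 + 0.010233 + 0.077625) = 1/1.0879 = 0.9192; α₂ = α₁·K2/[H⁺] = 0.07136
α₁ + 2α₂ = 1.0619
DIC = CA / (α₁ + 2α₂) = 2.41 / 1.0619 = 2.27 mmol/kg

DIC = 2.27 mmol/kg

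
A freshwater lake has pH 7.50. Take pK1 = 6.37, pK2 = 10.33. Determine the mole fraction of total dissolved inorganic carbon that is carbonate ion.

α₂ = 1 / (1 + [H⁺]/K2 + [H⁺]²/(K1K2)) = 1 / (1 + 10^+2.83 + 10^+1.70)
   = 1 / (1 + 676.08 + 50.119) = 1/727.20 = 0.001375

α₂ = 0.00138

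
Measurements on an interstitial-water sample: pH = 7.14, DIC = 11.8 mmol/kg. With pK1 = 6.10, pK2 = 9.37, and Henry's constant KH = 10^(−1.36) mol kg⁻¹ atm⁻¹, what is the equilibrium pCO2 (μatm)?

α₀ = 1 / (1 + K1/[H⁺] + K1K2/[H⁺]²) = 1 / (1 + 10^+1.04 + 10^-1.19)
   = 1 / (1 + 10.965 + 0.064565) = 1/12.029 = 0.08313
[CO2*] = α₀ × DIC = 0.08313 × 11.8 = 0.9809 mmol/kg
pCO2 = [CO2*]/KH = 9.809×10^-4 / 4.365×10^-2 = 2.25×10^4 μatm

pCO2 = 2.25×10^4 μatm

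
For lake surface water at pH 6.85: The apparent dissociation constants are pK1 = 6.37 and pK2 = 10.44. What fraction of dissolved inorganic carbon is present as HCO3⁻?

α₁ = 0.751

α₁ = 1 / (1 + [H⁺]/K1 + K2/[H⁺]) = 1 / (1 + 10^-0.48 + 10^-3.59)
   = 1 / (1 + 0.33113 + 0.00025704) = 1/1.3314 = 0.7511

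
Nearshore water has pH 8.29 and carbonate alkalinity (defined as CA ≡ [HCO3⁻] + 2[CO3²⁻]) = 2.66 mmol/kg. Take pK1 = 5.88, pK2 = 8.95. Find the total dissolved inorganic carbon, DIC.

DIC = 2.26 mmol/kg

CA = [HCO3⁻] + 2[CO3²⁻] = (α₁ + 2α₂)·DIC
At pH 8.29: [H⁺]/K1 = 10^-2.41 = 0.0038905, K2/[H⁺] = 10^-0.66 = 0.21878
α₁ = 1/(1 + 0.0038905 + 0.21878) = 1/1.2227 = 0.8179; α₂ = α₁·K2/[H⁺] = 0.1789
α₁ + 2α₂ = 1.1758
DIC = CA / (α₁ + 2α₂) = 2.66 / 1.1758 = 2.26 mmol/kg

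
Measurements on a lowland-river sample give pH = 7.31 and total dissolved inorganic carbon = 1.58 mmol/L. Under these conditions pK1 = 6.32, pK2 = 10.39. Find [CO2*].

α₀ = 1 / (1 + K1/[H⁺] + K1K2/[H⁺]²) = 1 / (1 + 10^+0.99 + 10^-2.09)
   = 1 / (1 + 9.7724 + 0.0081283) = 1/10.781 = 0.09276
[CO2*] = α₀ × DIC = 0.09276 × 1.58 = 0.147 mmol/L

[CO2*] = 0.147 mmol/L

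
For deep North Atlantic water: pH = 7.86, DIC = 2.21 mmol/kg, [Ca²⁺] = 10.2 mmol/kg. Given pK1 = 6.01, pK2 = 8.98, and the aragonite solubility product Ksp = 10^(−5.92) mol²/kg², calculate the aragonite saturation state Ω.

Ω = 1.30

α₂ = 1 / (1 + [H⁺]/K2 + [H⁺]²/(K1K2)) = 1 / (1 + 10^+1.12 + 10^-0.73)
   = 1 / (1 + 13.183 + 0.18621) = 1/14.369 = 0.06960
[CO3²⁻] = α₂ × DIC = 0.06960 × 2.21 = 0.1538 mmol/kg
Ksp = 10^(−5.92) = 1.202×10^-6
Ω = [Ca²⁺][CO3²⁻]/Ksp = (10.2×10^-3)(1.538×10^-4) / 1.202×10^-6 = 1.30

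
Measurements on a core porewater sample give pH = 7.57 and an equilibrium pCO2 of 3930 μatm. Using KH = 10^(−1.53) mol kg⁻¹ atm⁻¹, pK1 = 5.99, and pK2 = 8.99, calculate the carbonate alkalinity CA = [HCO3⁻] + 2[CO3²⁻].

CA = 4.74 mmol/kg

[CO2*] = KH · pCO2 = 10^(−1.53) × 3930×10^-6 = 1.160×10^-4 mol/kg
α₀ = 1/(1 + K1/[H⁺] + K1K2/[H⁺]²) = 1/(1 + 10^+1.58 + 10^+0.16) = 0.02471
DIC = [CO2*]/α₀ = 1.160×10^-4 / 0.02471 = 4.693 mmol/kg
CA = (α₁ + 2α₂)·DIC = (0.9396 + 2×0.03572) × 4.693 = 4.74 mmol/kg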